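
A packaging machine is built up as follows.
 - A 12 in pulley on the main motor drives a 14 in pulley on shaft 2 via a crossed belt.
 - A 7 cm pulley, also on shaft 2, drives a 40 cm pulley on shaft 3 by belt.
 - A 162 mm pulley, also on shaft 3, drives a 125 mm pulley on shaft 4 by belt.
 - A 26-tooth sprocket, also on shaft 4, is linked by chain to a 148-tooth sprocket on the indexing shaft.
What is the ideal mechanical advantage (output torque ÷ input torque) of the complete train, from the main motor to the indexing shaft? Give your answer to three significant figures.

Each stage contributes driven/driver: belt 14/12 = 1.1667, belt 40/7 = 5.7143, belt 125/162 = 0.7716, chain 148/26 = 5.6923.
Overall: 1.1667 × 5.7143 × 0.7716 × 5.6923 = 29.281.

29.3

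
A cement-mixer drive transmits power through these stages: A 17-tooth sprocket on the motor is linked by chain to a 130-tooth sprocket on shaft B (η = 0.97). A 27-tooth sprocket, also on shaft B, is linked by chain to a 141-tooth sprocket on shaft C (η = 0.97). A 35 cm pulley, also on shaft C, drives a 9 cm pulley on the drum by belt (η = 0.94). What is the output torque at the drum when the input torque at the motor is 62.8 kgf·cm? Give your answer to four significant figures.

After the chain (130/17): 62.8 × 7.6471 × 0.97 = 465.83 kgf·cm
After the chain (141/27): 465.83 × 5.2222 × 0.97 = 2359.7 kgf·cm
After the belt (9/35): 2359.7 × 0.25714 × 0.94 = 570.37 kgf·cm

570.4 kgf·cm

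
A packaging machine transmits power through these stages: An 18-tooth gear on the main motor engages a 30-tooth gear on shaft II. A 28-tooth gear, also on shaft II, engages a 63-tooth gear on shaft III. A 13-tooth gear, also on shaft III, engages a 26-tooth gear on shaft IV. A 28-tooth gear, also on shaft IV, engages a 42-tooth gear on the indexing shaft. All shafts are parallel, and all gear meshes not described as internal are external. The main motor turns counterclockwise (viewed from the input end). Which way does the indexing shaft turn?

the main motor → shaft II: external mesh, 1 reversal → CW.
shaft II → shaft III: external mesh, 1 reversal → CCW.
shaft III → shaft IV: external mesh, 1 reversal → CW.
shaft IV → the indexing shaft: external mesh, 1 reversal → CCW.
4 reversals in total — an even number — so the indexing shaft turns the same way as the main motor.

counterclockwise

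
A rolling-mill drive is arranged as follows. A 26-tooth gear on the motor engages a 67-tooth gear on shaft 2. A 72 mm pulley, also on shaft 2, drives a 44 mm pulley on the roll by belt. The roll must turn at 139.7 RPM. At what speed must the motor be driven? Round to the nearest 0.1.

220.0 RPM

Overall ratio R = 2.5769 × 0.61111 = 1.5748.
Required input speed = output speed × R = 139.7 × 1.5748 = 220 RPM.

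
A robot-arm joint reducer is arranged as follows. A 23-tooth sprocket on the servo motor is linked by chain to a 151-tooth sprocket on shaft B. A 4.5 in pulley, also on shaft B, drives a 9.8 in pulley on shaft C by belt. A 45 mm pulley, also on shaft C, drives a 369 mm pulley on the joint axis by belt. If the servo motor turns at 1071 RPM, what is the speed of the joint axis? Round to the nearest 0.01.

Chain: ratio = 151/23 = 6.5652, so shaft B turns at 1071 / 6.5652 = 163.13 RPM.
Belt: ratio = 9.8/4.5 = 2.1778, so shaft C turns at 163.13 / 2.1778 = 74.908 RPM.
Belt: ratio = 369/45 = 8.2, so the joint axis turns at 74.908 / 8.2 = 9.1351 RPM.

9.14 RPM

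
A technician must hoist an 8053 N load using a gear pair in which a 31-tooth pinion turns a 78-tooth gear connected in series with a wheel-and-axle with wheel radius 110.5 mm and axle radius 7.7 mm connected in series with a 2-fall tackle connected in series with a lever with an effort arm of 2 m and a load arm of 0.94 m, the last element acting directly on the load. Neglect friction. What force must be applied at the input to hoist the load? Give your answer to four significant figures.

52.41 N

Gear pair MA = 78/31 = 2.5161.
Wheel-and-axle MA = R/r = 110.5/7.7 = 14.351.
Block-and-tackle MA = number of supporting rope parts = 2.
Lever MA = effort arm / load arm = 2/0.94 = 2.1277.
Combined ideal MA = 2.5161 × 14.351 × 2 × 2.1277 = 153.65.
Effort = load / MA = 8053 / 153.65 = 52.411 N.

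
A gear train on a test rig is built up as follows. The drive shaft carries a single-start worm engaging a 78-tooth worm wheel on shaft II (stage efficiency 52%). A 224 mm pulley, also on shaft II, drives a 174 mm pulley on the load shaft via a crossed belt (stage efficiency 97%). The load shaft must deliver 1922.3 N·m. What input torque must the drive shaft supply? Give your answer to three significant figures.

Overall ratio R = 78 × 0.77679 = 60.589; overall efficiency η = 0.52 × 0.97 = 0.5044.
Input torque = output torque / (R × η) = 1922.3 / (60.589 × 0.5044) = 62.9 N·m.

62.9 N·m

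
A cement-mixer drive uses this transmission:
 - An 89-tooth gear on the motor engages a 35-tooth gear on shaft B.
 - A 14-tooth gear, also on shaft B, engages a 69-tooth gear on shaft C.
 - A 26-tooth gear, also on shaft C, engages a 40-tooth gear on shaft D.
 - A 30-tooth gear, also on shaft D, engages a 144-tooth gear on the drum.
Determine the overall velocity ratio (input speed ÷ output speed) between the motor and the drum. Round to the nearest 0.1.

14.3

Each stage contributes driven/driver: gear mesh 35/89 = 0.39326, gear mesh 69/14 = 4.9286, gear mesh 40/26 = 1.5385, gear mesh 144/30 = 4.8.
Overall: 0.39326 × 4.9286 × 1.5385 × 4.8 = 14.313.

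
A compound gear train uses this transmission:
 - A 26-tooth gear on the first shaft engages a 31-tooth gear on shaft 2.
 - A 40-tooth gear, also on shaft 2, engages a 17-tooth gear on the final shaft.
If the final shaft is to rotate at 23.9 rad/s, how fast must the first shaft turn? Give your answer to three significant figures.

12.1 rad/s

Overall ratio R = 1.1923 × 0.425 = 0.50673.
Required input speed = output speed × R = 23.9 × 0.50673 = 12.111 rad/s.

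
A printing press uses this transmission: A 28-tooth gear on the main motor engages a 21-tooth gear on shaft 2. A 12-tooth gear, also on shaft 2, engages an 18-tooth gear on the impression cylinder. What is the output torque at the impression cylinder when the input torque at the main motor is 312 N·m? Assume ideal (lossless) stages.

Gear mesh: ratio = 21/28 = 0.75; torque at shaft 2 = 312 × 0.75 = 234 N·m.
Gear mesh: ratio = 18/12 = 1.5; torque at the impression cylinder = 234 × 1.5 = 351 N·m.

351 N·m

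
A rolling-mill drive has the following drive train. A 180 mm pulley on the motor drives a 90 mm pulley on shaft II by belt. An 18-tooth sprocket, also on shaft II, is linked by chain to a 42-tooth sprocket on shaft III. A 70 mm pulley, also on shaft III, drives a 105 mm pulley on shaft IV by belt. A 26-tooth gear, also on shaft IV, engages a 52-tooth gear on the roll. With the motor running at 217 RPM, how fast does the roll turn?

the motor → shaft II (belt, 90/180): 217 ÷ 0.5 = 434 RPM
shaft II → shaft III (chain, 42/18): 434 ÷ 2.3333 = 186 RPM
shaft III → shaft IV (belt, 105/70): 186 ÷ 1.5 = 124 RPM
shaft IV → the roll (gear mesh, 52/26): 124 ÷ 2 = 62 RPM

62 RPM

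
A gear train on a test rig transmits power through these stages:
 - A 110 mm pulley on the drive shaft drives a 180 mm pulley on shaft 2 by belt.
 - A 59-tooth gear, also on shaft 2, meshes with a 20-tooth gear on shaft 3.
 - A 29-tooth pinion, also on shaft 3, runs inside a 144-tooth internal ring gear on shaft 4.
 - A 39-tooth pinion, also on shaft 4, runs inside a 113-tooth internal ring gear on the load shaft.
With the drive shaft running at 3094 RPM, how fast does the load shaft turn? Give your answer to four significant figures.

387.7 RPM

Belt: ratio = 180/110 = 1.6364, so shaft 2 turns at 3094 / 1.6364 = 1890.8 RPM.
Gear mesh: ratio = 20/59 = 0.33898, so shaft 3 turns at 1890.8 / 0.33898 = 5577.8 RPM.
Internal gear: ratio = 144/29 = 4.9655, so shaft 4 turns at 5577.8 / 4.9655 = 1123.3 RPM.
Internal gear: ratio = 113/39 = 2.8974, so the load shaft turns at 1123.3 / 2.8974 = 387.69 RPM.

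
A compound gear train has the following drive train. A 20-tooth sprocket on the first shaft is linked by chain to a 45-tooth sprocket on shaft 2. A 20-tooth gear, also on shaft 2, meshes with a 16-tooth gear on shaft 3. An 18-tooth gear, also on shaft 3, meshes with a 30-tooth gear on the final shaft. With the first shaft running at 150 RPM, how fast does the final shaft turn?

chain 45/20 = 2.25 → 150/2.25 = 66.667 RPM
gear mesh 16/20 = 0.8 → 66.667/0.8 = 83.333 RPM
gear mesh 30/18 = 1.6667 → 83.333/1.6667 = 50 RPM

50 RPM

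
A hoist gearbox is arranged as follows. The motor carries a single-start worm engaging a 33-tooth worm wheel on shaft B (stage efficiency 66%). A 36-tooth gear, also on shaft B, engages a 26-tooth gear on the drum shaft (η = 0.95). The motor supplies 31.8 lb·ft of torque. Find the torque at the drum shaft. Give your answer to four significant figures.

After the worm (33/1): 31.8 × 33 × 0.66 = 692.6 lb·ft
After the gear mesh (26/36): 692.6 × 0.72222 × 0.95 = 475.2 lb·ft

475.2 lb·ft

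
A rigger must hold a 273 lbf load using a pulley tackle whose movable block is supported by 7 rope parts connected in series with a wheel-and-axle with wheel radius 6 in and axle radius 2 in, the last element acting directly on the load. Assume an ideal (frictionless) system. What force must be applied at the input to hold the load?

13 lbf

Block-and-tackle MA = number of supporting rope parts = 7.
Wheel-and-axle MA = R/r = 6/2 = 3.
Combined ideal MA = 7 × 3 = 21.
Effort = load / MA = 273 / 21 = 13 lbf.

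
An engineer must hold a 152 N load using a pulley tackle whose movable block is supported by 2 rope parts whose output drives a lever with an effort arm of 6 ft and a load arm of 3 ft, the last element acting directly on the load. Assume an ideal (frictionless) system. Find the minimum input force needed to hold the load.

38 N

Block-and-tackle MA = number of supporting rope parts = 2.
Lever MA = effort arm / load arm = 6/3 = 2.
Combined ideal MA = 2 × 2 = 4.
Effort = load / MA = 152 / 4 = 38 N.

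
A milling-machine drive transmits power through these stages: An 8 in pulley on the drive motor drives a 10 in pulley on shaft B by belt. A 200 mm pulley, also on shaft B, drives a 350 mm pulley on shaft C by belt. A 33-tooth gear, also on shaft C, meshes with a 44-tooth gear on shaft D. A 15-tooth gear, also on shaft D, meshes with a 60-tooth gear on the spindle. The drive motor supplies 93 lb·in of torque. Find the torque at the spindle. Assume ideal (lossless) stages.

1085 lb·in

Belt: ratio = 10/8 = 1.25; torque at shaft B = 93 × 1.25 = 116.25 lb·in.
Belt: ratio = 350/200 = 1.75; torque at shaft C = 116.25 × 1.75 = 203.44 lb·in.
Gear mesh: ratio = 44/33 = 1.3333; torque at shaft D = 203.44 × 1.3333 = 271.25 lb·in.
Gear mesh: ratio = 60/15 = 4; torque at the spindle = 271.25 × 4 = 1085 lb·in.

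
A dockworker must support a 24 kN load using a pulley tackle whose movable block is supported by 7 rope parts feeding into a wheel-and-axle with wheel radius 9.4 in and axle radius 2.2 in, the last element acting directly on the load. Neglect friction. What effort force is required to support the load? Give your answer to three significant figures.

0.802 kN

Block-and-tackle MA = number of supporting rope parts = 7.
Wheel-and-axle MA = R/r = 9.4/2.2 = 4.2727.
Combined ideal MA = 7 × 4.2727 = 29.909.
Effort = load / MA = 24 / 29.909 = 0.80243 kN.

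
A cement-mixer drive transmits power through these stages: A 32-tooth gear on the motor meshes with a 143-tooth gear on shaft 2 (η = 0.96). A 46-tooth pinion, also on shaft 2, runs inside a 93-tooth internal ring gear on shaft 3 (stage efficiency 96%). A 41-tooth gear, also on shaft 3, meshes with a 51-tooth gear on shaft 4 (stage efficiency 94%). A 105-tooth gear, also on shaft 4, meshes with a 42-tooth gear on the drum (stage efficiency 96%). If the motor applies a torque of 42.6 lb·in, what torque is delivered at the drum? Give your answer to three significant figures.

159 lb·in

Gear mesh: ratio = 143/32 = 4.4688; torque at shaft 2 = 42.6 × 4.4688 × 0.96 = 182.75 lb·in.
Internal gear: ratio = 93/46 = 2.0217; torque at shaft 3 = 182.75 × 2.0217 × 0.96 = 354.7 lb·in.
Gear mesh: ratio = 51/41 = 1.2439; torque at shaft 4 = 354.7 × 1.2439 × 0.94 = 414.74 lb·in.
Gear mesh: ratio = 42/105 = 0.4; torque at the drum = 414.74 × 0.4 × 0.96 = 159.26 lb·in.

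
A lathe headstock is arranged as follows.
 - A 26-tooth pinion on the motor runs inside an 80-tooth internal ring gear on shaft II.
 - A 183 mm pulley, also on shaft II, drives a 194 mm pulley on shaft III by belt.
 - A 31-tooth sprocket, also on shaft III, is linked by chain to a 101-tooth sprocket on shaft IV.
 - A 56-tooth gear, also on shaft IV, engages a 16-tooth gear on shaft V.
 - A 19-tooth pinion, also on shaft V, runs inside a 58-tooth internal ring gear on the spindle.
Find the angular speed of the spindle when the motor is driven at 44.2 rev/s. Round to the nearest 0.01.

4.77 rev/s

Internal gear: ratio = 80/26 = 3.0769, so shaft II turns at 44.2 / 3.0769 = 14.365 rev/s.
Belt: ratio = 194/183 = 1.0601, so shaft III turns at 14.365 / 1.0601 = 13.55 rev/s.
Chain: ratio = 101/31 = 3.2581, so shaft IV turns at 13.55 / 3.2581 = 4.1591 rev/s.
Gear mesh: ratio = 16/56 = 0.28571, so shaft V turns at 4.1591 / 0.28571 = 14.557 rev/s.
Internal gear: ratio = 58/19 = 3.0526, so the spindle turns at 14.557 / 3.0526 = 4.7686 rev/s.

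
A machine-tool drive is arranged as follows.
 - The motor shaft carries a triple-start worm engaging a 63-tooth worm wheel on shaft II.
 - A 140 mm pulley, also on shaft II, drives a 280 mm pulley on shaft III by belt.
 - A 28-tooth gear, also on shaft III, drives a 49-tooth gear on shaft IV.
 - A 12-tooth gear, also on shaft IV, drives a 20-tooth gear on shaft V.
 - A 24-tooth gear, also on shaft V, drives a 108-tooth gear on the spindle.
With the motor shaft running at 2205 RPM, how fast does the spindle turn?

worm 63/3 = 21 → 2205/21 = 105 RPM
belt 280/140 = 2 → 105/2 = 52.5 RPM
gear mesh 49/28 = 1.75 → 52.5/1.75 = 30 RPM
gear mesh 20/12 = 1.6667 → 30/1.6667 = 18 RPM
gear mesh 108/24 = 4.5 → 18/4.5 = 4 RPM

4 RPM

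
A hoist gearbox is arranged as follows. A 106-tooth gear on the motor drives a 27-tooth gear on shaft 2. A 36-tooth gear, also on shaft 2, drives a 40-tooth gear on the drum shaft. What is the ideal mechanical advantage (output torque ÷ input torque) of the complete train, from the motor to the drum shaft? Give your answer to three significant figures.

0.283

Each stage contributes driven/driver: gear mesh 27/106 = 0.25472, gear mesh 40/36 = 1.1111.
Overall: 0.25472 × 1.1111 = 0.28302.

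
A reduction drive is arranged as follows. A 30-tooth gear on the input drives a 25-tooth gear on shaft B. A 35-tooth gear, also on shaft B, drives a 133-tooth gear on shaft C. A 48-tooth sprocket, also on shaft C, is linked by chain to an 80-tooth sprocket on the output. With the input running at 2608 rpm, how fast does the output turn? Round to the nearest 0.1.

the input → shaft B (gear mesh, 25/30): 2608 ÷ 0.83333 = 3129.6 rpm
shaft B → shaft C (gear mesh, 133/35): 3129.6 ÷ 3.8 = 823.58 rpm
shaft C → the output (chain, 80/48): 823.58 ÷ 1.6667 = 494.15 rpm

494.1 rpm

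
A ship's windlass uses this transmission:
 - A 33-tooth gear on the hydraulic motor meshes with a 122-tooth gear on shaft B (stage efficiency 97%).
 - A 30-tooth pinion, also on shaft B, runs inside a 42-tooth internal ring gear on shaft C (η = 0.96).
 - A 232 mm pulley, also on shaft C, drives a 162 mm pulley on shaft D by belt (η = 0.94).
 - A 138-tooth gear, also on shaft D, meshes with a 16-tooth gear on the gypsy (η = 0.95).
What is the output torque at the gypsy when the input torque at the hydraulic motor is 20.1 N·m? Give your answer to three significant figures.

7.00 N·m

After the gear mesh (122/33): 20.1 × 3.697 × 0.97 = 72.08 N·m
After the internal gear (42/30): 72.08 × 1.4 × 0.96 = 96.875 N·m
After the belt (162/232): 96.875 × 0.69828 × 0.94 = 63.587 N·m
After the gear mesh (16/138): 63.587 × 0.11594 × 0.95 = 7.0038 N·m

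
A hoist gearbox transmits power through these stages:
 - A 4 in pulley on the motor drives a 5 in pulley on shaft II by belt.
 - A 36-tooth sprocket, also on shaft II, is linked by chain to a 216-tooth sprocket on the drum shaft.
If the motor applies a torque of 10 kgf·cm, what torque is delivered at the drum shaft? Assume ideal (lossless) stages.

75 kgf·cm

belt 5/4 = 1.25 → τ = 10·1.25 = 12.5 kgf·cm
chain 216/36 = 6 → τ = 12.5·6 = 75 kgf·cm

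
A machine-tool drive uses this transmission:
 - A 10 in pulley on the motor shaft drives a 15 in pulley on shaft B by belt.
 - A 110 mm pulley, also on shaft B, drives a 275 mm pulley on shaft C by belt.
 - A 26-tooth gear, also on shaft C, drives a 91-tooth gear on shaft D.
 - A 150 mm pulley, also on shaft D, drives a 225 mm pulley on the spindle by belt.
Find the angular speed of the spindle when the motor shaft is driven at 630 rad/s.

32 rad/s

the motor shaft → shaft B (belt, 15/10): 630 ÷ 1.5 = 420 rad/s
shaft B → shaft C (belt, 275/110): 420 ÷ 2.5 = 168 rad/s
shaft C → shaft D (gear mesh, 91/26): 168 ÷ 3.5 = 48 rad/s
shaft D → the spindle (belt, 225/150): 48 ÷ 1.5 = 32 rad/s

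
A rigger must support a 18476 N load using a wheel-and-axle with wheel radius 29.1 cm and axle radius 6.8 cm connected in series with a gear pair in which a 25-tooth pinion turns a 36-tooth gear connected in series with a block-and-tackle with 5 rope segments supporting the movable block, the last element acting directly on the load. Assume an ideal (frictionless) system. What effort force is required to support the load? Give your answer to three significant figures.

600 N

Wheel-and-axle MA = R/r = 29.1/6.8 = 4.2794.
Gear pair MA = 36/25 = 1.44.
Block-and-tackle MA = number of supporting rope parts = 5.
Combined ideal MA = 4.2794 × 1.44 × 5 = 30.812.
Effort = load / MA = 18476 / 30.812 = 599.64 N.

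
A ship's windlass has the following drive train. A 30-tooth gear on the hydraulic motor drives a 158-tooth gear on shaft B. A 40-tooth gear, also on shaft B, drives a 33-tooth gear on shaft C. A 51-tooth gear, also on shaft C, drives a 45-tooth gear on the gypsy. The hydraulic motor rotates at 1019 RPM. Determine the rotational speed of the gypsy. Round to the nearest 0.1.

the hydraulic motor → shaft B (gear mesh, 158/30): 1019 ÷ 5.2667 = 193.48 RPM
shaft B → shaft C (gear mesh, 33/40): 193.48 ÷ 0.825 = 234.52 RPM
shaft C → the gypsy (gear mesh, 45/51): 234.52 ÷ 0.88235 = 265.79 RPM

265.8 RPM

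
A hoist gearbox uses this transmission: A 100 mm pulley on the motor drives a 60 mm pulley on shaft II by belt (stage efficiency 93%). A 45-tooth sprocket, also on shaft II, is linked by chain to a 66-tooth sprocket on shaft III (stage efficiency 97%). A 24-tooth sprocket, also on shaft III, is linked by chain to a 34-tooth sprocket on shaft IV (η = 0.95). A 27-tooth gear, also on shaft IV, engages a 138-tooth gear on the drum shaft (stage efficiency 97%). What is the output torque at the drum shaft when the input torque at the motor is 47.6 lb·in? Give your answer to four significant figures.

252.1 lb·in

Belt: ratio = 60/100 = 0.6; torque at shaft II = 47.6 × 0.6 × 0.93 = 26.561 lb·in.
Chain: ratio = 66/45 = 1.4667; torque at shaft III = 26.561 × 1.4667 × 0.97 = 37.787 lb·in.
Chain: ratio = 34/24 = 1.4167; torque at shaft IV = 37.787 × 1.4167 × 0.95 = 50.855 lb·in.
Gear mesh: ratio = 138/27 = 5.1111; torque at the drum shaft = 50.855 × 5.1111 × 0.97 = 252.13 lb·in.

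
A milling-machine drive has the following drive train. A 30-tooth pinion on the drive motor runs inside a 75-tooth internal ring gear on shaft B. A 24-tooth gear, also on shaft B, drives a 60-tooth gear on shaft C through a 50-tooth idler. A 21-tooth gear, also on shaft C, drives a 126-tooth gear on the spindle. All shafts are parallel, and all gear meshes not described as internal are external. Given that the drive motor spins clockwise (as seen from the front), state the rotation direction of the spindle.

anticlockwise

the drive motor → shaft B: internal mesh, same direction → CW.
shaft B → shaft C: driver → idler → driven is 2 external meshes, 2 reversals → CW.
shaft C → the spindle: external mesh, 1 reversal → CCW.
3 reversals in total — an odd number — so the spindle turns opposite to the drive motor.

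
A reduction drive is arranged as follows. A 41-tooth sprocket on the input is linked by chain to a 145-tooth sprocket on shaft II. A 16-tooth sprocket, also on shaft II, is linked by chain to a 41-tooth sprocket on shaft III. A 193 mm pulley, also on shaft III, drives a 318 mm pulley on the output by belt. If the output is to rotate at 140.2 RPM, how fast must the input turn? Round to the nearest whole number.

2093 RPM

Overall ratio R = 3.5366 × 2.5625 × 1.6477 = 14.932.
Required input speed = output speed × R = 140.2 × 14.932 = 2093.5 RPM.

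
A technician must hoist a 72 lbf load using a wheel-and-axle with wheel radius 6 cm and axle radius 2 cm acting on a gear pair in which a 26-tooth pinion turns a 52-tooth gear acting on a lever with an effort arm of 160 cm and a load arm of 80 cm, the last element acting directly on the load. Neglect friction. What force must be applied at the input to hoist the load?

Wheel-and-axle MA = R/r = 6/2 = 3.
Gear pair MA = 52/26 = 2.
Lever MA = effort arm / load arm = 160/80 = 2.
Combined ideal MA = 3 × 2 × 2 = 12.
Effort = load / MA = 72 / 12 = 6 lbf.

6 lbf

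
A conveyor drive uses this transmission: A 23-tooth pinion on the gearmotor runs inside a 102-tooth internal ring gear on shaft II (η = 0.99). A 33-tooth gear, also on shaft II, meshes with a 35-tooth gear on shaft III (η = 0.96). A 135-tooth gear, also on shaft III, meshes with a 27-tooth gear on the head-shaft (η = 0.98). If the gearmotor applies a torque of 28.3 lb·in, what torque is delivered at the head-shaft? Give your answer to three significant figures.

Internal gear: ratio = 102/23 = 4.4348; torque at shaft II = 28.3 × 4.4348 × 0.99 = 124.25 lb·in.
Gear mesh: ratio = 35/33 = 1.0606; torque at shaft III = 124.25 × 1.0606 × 0.96 = 126.51 lb·in.
Gear mesh: ratio = 27/135 = 0.2; torque at the head-shaft = 126.51 × 0.2 × 0.98 = 24.796 lb·in.

24.8 lb·in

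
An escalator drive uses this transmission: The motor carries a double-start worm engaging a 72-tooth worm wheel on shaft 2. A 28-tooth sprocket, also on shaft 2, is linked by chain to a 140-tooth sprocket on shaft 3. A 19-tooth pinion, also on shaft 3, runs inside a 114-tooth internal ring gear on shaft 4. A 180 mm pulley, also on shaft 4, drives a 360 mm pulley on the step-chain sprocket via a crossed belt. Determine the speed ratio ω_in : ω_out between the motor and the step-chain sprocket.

Each stage contributes driven/driver: worm 72/2 = 36, chain 140/28 = 5, internal gear 114/19 = 6, belt 360/180 = 2.
Overall: 36 × 5 × 6 × 2 = 2160.

2160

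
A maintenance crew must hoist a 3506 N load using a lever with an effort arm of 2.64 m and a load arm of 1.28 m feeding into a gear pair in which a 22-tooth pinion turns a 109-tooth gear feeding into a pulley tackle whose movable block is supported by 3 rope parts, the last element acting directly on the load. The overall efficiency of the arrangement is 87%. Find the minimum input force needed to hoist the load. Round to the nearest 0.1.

131.5 N

Lever MA = effort arm / load arm = 2.64/1.28 = 2.0625.
Gear pair MA = 109/22 = 4.9545.
Block-and-tackle MA = number of supporting rope parts = 3.
Combined ideal MA = 2.0625 × 4.9545 × 3 = 30.656.
Actual MA = 30.656 × 0.87 = 26.671.
Effort = load / actual MA = 3506 / 26.671 = 131.45 N.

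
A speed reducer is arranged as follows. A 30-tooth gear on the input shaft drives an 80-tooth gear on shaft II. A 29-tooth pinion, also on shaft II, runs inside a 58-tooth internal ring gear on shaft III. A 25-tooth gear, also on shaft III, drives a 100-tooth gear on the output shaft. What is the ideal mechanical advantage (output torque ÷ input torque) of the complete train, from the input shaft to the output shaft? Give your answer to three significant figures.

Each stage contributes driven/driver: gear mesh 80/30 = 2.6667, internal gear 58/29 = 2, gear mesh 100/25 = 4.
Overall: 2.6667 × 2 × 4 = 21.333.

21.3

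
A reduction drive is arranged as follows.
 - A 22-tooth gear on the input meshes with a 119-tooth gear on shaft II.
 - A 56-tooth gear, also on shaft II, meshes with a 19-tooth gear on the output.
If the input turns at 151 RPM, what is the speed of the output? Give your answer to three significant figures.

Gear mesh: ratio = 119/22 = 5.4091, so shaft II turns at 151 / 5.4091 = 27.916 RPM.
Gear mesh: ratio = 19/56 = 0.33929, so the output turns at 27.916 / 0.33929 = 82.279 RPM.

82.3 RPM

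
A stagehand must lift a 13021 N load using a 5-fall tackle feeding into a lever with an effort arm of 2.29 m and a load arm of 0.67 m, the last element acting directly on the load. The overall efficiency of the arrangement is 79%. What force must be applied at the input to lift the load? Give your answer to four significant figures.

Block-and-tackle MA = number of supporting rope parts = 5.
Lever MA = effort arm / load arm = 2.29/0.67 = 3.4179.
Combined ideal MA = 5 × 3.4179 = 17.09.
Actual MA = 17.09 × 0.79 = 13.501.
Effort = load / actual MA = 13021 / 13.501 = 964.47 N.

964.5 N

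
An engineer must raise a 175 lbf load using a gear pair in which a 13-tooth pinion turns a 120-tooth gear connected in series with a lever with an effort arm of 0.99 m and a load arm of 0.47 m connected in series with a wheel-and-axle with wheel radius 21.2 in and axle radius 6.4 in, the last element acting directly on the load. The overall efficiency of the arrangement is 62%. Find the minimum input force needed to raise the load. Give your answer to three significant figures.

Gear pair MA = 120/13 = 9.2308.
Lever MA = effort arm / load arm = 0.99/0.47 = 2.1064.
Wheel-and-axle MA = R/r = 21.2/6.4 = 3.3125.
Combined ideal MA = 9.2308 × 2.1064 × 3.3125 = 64.407.
Actual MA = 64.407 × 0.62 = 39.932.
Effort = load / actual MA = 175 / 39.932 = 4.3824 lbf.

4.38 lbf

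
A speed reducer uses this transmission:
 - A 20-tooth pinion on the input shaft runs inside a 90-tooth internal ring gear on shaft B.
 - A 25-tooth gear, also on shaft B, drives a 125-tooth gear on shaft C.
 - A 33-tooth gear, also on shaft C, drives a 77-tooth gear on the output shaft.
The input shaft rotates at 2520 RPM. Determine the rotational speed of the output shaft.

internal gear 90/20 = 4.5 → 2520/4.5 = 560 RPM
gear mesh 125/25 = 5 → 560/5 = 112 RPM
gear mesh 77/33 = 2.3333 → 112/2.3333 = 48 RPM

48 RPM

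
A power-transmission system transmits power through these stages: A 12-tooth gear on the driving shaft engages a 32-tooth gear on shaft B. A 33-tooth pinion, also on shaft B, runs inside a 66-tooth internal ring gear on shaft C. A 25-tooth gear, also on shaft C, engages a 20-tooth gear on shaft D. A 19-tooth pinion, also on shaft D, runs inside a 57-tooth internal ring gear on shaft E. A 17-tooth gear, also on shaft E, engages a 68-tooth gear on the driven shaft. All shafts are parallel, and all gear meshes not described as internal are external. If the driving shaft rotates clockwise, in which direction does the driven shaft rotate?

anticlockwise

the driving shaft → shaft B: external mesh, 1 reversal → CCW.
shaft B → shaft C: internal mesh, same direction → CCW.
shaft C → shaft D: external mesh, 1 reversal → CW.
shaft D → shaft E: internal mesh, same direction → CW.
shaft E → the driven shaft: external mesh, 1 reversal → CCW.
3 reversals in total — an odd number — so the driven shaft turns opposite to the driving shaft.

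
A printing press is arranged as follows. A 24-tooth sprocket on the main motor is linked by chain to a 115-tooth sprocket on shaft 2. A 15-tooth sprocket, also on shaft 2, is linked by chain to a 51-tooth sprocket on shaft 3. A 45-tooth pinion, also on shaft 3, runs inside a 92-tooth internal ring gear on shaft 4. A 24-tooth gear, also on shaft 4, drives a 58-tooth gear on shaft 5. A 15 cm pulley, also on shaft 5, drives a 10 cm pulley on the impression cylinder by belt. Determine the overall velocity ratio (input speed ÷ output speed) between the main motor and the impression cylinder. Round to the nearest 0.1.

53.7

Each stage contributes driven/driver: chain 115/24 = 4.7917, chain 51/15 = 3.4, internal gear 92/45 = 2.0444, gear mesh 58/24 = 2.4167, belt 10/15 = 0.66667.
Overall: 4.7917 × 3.4 × 2.0444 × 2.4167 × 0.66667 = 53.662.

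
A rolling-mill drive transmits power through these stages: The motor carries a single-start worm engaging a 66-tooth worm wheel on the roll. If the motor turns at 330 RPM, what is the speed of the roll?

Worm: ratio = 66/1 = 66, so the roll turns at 330 / 66 = 5 RPM.

5 RPM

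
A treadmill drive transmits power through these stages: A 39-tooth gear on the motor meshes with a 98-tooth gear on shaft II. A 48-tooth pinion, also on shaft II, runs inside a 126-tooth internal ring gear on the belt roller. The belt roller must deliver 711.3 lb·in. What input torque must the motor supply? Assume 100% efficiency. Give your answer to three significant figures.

108 lb·in

Overall ratio R = 2.5128 × 2.625 = 6.5962.
Input torque = output torque / R = 711.3 / 6.5962 = 107.84 lb·in.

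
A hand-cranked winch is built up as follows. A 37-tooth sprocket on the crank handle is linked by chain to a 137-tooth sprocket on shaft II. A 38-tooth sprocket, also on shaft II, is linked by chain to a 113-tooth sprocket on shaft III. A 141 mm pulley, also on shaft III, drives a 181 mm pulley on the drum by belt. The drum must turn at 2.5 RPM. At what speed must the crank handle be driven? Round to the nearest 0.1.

Overall ratio R = 3.7027 × 2.9737 × 1.2837 = 14.134.
Required input speed = output speed × R = 2.5 × 14.134 = 35.336 RPM.

35.3 RPM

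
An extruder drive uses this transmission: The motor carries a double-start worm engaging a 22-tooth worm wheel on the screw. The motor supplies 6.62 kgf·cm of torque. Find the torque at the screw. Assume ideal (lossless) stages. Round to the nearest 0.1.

72.8 kgf·cm

worm 22/2 = 11 → τ = 6.62·11 = 72.82 kgf·cm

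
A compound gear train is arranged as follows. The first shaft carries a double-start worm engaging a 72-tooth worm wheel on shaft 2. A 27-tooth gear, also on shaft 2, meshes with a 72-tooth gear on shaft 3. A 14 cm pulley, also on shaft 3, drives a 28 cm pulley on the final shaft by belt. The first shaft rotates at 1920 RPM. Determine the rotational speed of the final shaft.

worm 72/2 = 36 → 1920/36 = 53.333 RPM
gear mesh 72/27 = 2.6667 → 53.333/2.6667 = 20 RPM
belt 28/14 = 2 → 20/2 = 10 RPM

10 RPM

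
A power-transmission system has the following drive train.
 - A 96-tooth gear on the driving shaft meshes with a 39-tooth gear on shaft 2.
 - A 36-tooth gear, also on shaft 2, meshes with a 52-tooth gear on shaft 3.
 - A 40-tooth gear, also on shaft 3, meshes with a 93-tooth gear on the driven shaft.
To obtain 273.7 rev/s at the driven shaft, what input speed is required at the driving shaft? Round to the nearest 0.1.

Overall ratio R = 0.40625 × 1.4444 × 2.325 = 1.3643.
Required input speed = output speed × R = 273.7 × 1.3643 = 373.42 rev/s.

373.4 rev/s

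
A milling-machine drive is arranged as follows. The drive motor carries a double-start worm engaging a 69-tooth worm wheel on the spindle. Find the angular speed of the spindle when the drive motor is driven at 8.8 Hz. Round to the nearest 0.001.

0.255 Hz

Worm: ratio = 69/2 = 34.5, so the spindle turns at 8.8 / 34.5 = 0.25507 Hz.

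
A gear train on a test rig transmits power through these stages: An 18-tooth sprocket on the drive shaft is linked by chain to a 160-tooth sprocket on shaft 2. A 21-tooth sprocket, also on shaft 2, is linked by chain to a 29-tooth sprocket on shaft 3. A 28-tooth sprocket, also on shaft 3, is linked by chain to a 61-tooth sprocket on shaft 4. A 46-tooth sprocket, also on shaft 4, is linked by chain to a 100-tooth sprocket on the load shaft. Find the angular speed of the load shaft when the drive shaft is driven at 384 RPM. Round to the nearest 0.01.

6.61 RPM

Chain: ratio = 160/18 = 8.8889, so shaft 2 turns at 384 / 8.8889 = 43.2 RPM.
Chain: ratio = 29/21 = 1.381, so shaft 3 turns at 43.2 / 1.381 = 31.283 RPM.
Chain: ratio = 61/28 = 2.1786, so shaft 4 turns at 31.283 / 2.1786 = 14.359 RPM.
Chain: ratio = 100/46 = 2.1739, so the load shaft turns at 14.359 / 2.1739 = 6.6053 RPM.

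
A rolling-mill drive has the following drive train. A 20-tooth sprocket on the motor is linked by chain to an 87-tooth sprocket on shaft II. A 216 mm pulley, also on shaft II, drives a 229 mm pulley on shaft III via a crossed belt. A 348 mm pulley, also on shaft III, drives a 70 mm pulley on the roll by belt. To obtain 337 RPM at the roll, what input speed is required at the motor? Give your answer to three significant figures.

Overall ratio R = 4.35 × 1.0602 × 0.20115 = 0.92766.
Required input speed = output speed × R = 337 × 0.92766 = 312.62 RPM.

313 RPM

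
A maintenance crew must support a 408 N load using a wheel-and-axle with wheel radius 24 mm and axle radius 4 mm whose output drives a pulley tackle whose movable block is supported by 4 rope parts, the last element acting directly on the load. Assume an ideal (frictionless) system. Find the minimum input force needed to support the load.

17 N

Wheel-and-axle MA = R/r = 24/4 = 6.
Block-and-tackle MA = number of supporting rope parts = 4.
Combined ideal MA = 6 × 4 = 24.
Effort = load / MA = 408 / 24 = 17 N.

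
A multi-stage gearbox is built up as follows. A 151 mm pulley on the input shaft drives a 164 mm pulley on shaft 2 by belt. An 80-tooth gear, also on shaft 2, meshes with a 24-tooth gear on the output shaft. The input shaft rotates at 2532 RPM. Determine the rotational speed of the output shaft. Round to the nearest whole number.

Belt: ratio = 164/151 = 1.0861, so shaft 2 turns at 2532 / 1.0861 = 2331.3 RPM.
Gear mesh: ratio = 24/80 = 0.3, so the output shaft turns at 2331.3 / 0.3 = 7771 RPM.

7771 RPM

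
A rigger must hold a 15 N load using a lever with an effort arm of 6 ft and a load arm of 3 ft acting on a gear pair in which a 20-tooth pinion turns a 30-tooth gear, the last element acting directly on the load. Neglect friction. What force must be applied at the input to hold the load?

5 N

Lever MA = effort arm / load arm = 6/3 = 2.
Gear pair MA = 30/20 = 1.5.
Combined ideal MA = 2 × 1.5 = 3.
Effort = load / MA = 15 / 3 = 5 N.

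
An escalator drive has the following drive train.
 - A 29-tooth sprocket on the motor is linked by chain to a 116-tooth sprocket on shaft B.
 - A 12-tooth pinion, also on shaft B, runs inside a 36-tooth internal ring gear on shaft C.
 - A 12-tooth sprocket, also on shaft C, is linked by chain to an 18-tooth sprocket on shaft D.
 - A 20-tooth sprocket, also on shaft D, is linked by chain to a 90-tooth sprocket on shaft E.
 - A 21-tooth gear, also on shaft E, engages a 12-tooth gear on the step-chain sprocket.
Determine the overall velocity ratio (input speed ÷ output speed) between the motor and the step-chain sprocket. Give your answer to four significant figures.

46.29

Each stage contributes driven/driver: chain 116/29 = 4, internal gear 36/12 = 3, chain 18/12 = 1.5, chain 90/20 = 4.5, gear mesh 12/21 = 0.57143.
Overall: 4 × 3 × 1.5 × 4.5 × 0.57143 = 46.286.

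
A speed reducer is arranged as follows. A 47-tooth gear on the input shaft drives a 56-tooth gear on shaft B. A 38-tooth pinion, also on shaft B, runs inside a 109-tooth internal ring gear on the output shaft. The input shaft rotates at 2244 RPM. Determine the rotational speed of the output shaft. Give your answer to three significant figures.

Gear mesh: ratio = 56/47 = 1.1915, so shaft B turns at 2244 / 1.1915 = 1883.4 RPM.
Internal gear: ratio = 109/38 = 2.8684, so the output shaft turns at 1883.4 / 2.8684 = 656.58 RPM.

657 RPM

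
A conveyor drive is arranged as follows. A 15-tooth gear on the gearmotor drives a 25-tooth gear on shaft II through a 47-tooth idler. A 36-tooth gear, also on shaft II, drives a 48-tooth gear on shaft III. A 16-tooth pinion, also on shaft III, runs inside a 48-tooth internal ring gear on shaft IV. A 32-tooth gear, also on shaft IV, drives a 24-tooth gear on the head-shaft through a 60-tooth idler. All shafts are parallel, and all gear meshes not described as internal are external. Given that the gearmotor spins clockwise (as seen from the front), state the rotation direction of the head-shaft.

the gearmotor → shaft II: driver → idler → driven is 2 external meshes, 2 reversals → CW.
shaft II → shaft III: external mesh, 1 reversal → CCW.
shaft III → shaft IV: internal mesh, same direction → CCW.
shaft IV → the head-shaft: driver → idler → driven is 2 external meshes, 2 reversals → CCW.
5 reversals in total — an odd number — so the head-shaft turns opposite to the gearmotor.

anticlockwise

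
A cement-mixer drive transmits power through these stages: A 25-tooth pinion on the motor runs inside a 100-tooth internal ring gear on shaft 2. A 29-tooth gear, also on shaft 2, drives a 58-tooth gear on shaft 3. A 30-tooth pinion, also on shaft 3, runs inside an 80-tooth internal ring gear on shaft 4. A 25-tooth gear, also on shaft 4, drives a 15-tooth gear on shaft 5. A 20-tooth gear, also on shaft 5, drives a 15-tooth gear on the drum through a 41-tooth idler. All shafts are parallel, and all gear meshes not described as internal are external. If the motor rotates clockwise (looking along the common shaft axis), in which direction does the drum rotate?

clockwise

the motor → shaft 2: internal mesh, same direction → CW.
shaft 2 → shaft 3: external mesh, 1 reversal → CCW.
shaft 3 → shaft 4: internal mesh, same direction → CCW.
shaft 4 → shaft 5: external mesh, 1 reversal → CW.
shaft 5 → the drum: driver → idler → driven is 2 external meshes, 2 reversals → CW.
4 reversals in total — an even number — so the drum turns the same way as the motor.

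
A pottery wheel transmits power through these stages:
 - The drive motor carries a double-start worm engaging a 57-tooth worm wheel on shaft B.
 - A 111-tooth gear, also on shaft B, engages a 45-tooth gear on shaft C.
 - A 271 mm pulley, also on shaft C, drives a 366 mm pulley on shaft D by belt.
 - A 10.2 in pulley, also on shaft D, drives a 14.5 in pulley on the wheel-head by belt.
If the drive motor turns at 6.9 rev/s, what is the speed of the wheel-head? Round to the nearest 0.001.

0.311 rev/s

worm 57/2 = 28.5 → 6.9/28.5 = 0.24211 rev/s
gear mesh 45/111 = 0.40541 → 0.24211/0.40541 = 0.59719 rev/s
belt 366/271 = 1.3506 → 0.59719/1.3506 = 0.44218 rev/s
belt 14.5/10.2 = 1.4216 → 0.44218/1.4216 = 0.31105 rev/s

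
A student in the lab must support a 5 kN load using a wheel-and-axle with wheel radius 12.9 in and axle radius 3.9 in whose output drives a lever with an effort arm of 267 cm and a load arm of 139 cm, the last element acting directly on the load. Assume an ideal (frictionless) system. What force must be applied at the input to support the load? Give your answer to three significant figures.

0.787 kN

Wheel-and-axle MA = R/r = 12.9/3.9 = 3.3077.
Lever MA = effort arm / load arm = 267/139 = 1.9209.
Combined ideal MA = 3.3077 × 1.9209 = 6.3536.
Effort = load / MA = 5 / 6.3536 = 0.78695 kN.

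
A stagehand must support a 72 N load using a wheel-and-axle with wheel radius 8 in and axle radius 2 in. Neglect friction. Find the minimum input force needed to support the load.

Wheel-and-axle MA = R/r = 8/2 = 4.
Effort = load / MA = 72 / 4 = 18 N.

18 N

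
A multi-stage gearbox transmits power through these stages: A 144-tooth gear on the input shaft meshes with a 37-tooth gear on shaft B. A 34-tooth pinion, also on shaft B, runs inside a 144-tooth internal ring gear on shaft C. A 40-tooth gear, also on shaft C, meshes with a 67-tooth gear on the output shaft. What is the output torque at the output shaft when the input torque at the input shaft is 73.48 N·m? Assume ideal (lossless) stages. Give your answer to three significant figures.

134 N·m

Gear mesh: ratio = 37/144 = 0.25694; torque at shaft B = 73.48 × 0.25694 = 18.88 N·m.
Internal gear: ratio = 144/34 = 4.2353; torque at shaft C = 18.88 × 4.2353 = 79.964 N·m.
Gear mesh: ratio = 67/40 = 1.675; torque at the output shaft = 79.964 × 1.675 = 133.94 N·m.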